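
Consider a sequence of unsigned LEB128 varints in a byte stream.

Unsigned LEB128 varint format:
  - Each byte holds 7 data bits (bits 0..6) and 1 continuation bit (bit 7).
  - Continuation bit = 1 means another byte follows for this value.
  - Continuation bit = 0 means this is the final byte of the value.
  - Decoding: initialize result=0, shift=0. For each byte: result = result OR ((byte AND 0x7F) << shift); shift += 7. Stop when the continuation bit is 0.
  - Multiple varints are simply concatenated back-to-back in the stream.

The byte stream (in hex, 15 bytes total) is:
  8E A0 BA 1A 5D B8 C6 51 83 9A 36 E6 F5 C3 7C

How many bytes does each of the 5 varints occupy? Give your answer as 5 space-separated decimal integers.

Answer: 4 1 3 3 4

Derivation:
  byte[0]=0x8E cont=1 payload=0x0E=14: acc |= 14<<0 -> acc=14 shift=7
  byte[1]=0xA0 cont=1 payload=0x20=32: acc |= 32<<7 -> acc=4110 shift=14
  byte[2]=0xBA cont=1 payload=0x3A=58: acc |= 58<<14 -> acc=954382 shift=21
  byte[3]=0x1A cont=0 payload=0x1A=26: acc |= 26<<21 -> acc=55480334 shift=28 [end]
Varint 1: bytes[0:4] = 8E A0 BA 1A -> value 55480334 (4 byte(s))
  byte[4]=0x5D cont=0 payload=0x5D=93: acc |= 93<<0 -> acc=93 shift=7 [end]
Varint 2: bytes[4:5] = 5D -> value 93 (1 byte(s))
  byte[5]=0xB8 cont=1 payload=0x38=56: acc |= 56<<0 -> acc=56 shift=7
  byte[6]=0xC6 cont=1 payload=0x46=70: acc |= 70<<7 -> acc=9016 shift=14
  byte[7]=0x51 cont=0 payload=0x51=81: acc |= 81<<14 -> acc=1336120 shift=21 [end]
Varint 3: bytes[5:8] = B8 C6 51 -> value 1336120 (3 byte(s))
  byte[8]=0x83 cont=1 payload=0x03=3: acc |= 3<<0 -> acc=3 shift=7
  byte[9]=0x9A cont=1 payload=0x1A=26: acc |= 26<<7 -> acc=3331 shift=14
  byte[10]=0x36 cont=0 payload=0x36=54: acc |= 54<<14 -> acc=888067 shift=21 [end]
Varint 4: bytes[8:11] = 83 9A 36 -> value 888067 (3 byte(s))
  byte[11]=0xE6 cont=1 payload=0x66=102: acc |= 102<<0 -> acc=102 shift=7
  byte[12]=0xF5 cont=1 payload=0x75=117: acc |= 117<<7 -> acc=15078 shift=14
  byte[13]=0xC3 cont=1 payload=0x43=67: acc |= 67<<14 -> acc=1112806 shift=21
  byte[14]=0x7C cont=0 payload=0x7C=124: acc |= 124<<21 -> acc=261159654 shift=28 [end]
Varint 5: bytes[11:15] = E6 F5 C3 7C -> value 261159654 (4 byte(s))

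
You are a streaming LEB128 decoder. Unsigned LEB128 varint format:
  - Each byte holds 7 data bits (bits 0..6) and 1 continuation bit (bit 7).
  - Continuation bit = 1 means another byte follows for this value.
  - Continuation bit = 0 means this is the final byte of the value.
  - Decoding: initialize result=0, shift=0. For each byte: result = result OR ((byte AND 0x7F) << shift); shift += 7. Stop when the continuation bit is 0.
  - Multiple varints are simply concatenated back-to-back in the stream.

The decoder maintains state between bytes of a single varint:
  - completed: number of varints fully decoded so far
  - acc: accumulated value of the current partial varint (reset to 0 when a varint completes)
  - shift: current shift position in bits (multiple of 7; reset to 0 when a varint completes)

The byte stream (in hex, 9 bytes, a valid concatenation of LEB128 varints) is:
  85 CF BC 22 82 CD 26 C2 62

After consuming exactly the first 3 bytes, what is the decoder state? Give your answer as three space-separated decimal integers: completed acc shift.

byte[0]=0x85 cont=1 payload=0x05: acc |= 5<<0 -> completed=0 acc=5 shift=7
byte[1]=0xCF cont=1 payload=0x4F: acc |= 79<<7 -> completed=0 acc=10117 shift=14
byte[2]=0xBC cont=1 payload=0x3C: acc |= 60<<14 -> completed=0 acc=993157 shift=21

Answer: 0 993157 21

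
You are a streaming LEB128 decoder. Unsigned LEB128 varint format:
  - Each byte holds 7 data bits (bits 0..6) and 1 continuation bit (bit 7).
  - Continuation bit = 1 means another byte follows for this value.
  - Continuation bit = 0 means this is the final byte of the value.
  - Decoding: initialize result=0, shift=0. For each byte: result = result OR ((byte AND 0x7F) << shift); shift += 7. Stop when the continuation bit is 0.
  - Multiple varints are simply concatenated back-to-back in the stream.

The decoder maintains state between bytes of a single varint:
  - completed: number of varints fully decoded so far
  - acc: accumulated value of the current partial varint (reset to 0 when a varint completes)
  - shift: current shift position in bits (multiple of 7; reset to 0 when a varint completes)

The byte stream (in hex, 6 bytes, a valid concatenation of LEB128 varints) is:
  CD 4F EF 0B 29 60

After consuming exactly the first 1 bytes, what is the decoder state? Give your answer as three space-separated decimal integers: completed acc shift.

Answer: 0 77 7

Derivation:
byte[0]=0xCD cont=1 payload=0x4D: acc |= 77<<0 -> completed=0 acc=77 shift=7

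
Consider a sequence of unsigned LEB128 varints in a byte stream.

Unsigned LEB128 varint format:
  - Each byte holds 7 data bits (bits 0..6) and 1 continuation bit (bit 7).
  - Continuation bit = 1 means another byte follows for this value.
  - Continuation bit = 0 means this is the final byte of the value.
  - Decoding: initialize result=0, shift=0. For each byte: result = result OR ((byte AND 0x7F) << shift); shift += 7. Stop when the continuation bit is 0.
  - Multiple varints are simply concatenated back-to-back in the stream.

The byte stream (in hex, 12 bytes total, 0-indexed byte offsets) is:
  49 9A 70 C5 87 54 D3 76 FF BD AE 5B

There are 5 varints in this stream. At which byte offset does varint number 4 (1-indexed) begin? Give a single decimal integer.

Answer: 6

Derivation:
  byte[0]=0x49 cont=0 payload=0x49=73: acc |= 73<<0 -> acc=73 shift=7 [end]
Varint 1: bytes[0:1] = 49 -> value 73 (1 byte(s))
  byte[1]=0x9A cont=1 payload=0x1A=26: acc |= 26<<0 -> acc=26 shift=7
  byte[2]=0x70 cont=0 payload=0x70=112: acc |= 112<<7 -> acc=14362 shift=14 [end]
Varint 2: bytes[1:3] = 9A 70 -> value 14362 (2 byte(s))
  byte[3]=0xC5 cont=1 payload=0x45=69: acc |= 69<<0 -> acc=69 shift=7
  byte[4]=0x87 cont=1 payload=0x07=7: acc |= 7<<7 -> acc=965 shift=14
  byte[5]=0x54 cont=0 payload=0x54=84: acc |= 84<<14 -> acc=1377221 shift=21 [end]
Varint 3: bytes[3:6] = C5 87 54 -> value 1377221 (3 byte(s))
  byte[6]=0xD3 cont=1 payload=0x53=83: acc |= 83<<0 -> acc=83 shift=7
  byte[7]=0x76 cont=0 payload=0x76=118: acc |= 118<<7 -> acc=15187 shift=14 [end]
Varint 4: bytes[6:8] = D3 76 -> value 15187 (2 byte(s))
  byte[8]=0xFF cont=1 payload=0x7F=127: acc |= 127<<0 -> acc=127 shift=7
  byte[9]=0xBD cont=1 payload=0x3D=61: acc |= 61<<7 -> acc=7935 shift=14
  byte[10]=0xAE cont=1 payload=0x2E=46: acc |= 46<<14 -> acc=761599 shift=21
  byte[11]=0x5B cont=0 payload=0x5B=91: acc |= 91<<21 -> acc=191602431 shift=28 [end]
Varint 5: bytes[8:12] = FF BD AE 5B -> value 191602431 (4 byte(s))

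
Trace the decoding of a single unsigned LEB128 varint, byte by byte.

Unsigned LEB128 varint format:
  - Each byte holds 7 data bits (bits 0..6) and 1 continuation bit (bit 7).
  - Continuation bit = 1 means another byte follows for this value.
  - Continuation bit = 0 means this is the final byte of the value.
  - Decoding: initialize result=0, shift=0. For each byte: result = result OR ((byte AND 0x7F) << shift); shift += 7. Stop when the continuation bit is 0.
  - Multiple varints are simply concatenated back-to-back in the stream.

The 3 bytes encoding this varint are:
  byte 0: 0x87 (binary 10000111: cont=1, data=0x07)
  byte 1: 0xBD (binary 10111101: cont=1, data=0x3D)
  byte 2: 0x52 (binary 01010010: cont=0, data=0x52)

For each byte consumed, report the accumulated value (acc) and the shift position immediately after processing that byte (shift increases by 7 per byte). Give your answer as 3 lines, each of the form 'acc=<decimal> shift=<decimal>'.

Answer: acc=7 shift=7
acc=7815 shift=14
acc=1351303 shift=21

Derivation:
byte 0=0x87: payload=0x07=7, contrib = 7<<0 = 7; acc -> 7, shift -> 7
byte 1=0xBD: payload=0x3D=61, contrib = 61<<7 = 7808; acc -> 7815, shift -> 14
byte 2=0x52: payload=0x52=82, contrib = 82<<14 = 1343488; acc -> 1351303, shift -> 21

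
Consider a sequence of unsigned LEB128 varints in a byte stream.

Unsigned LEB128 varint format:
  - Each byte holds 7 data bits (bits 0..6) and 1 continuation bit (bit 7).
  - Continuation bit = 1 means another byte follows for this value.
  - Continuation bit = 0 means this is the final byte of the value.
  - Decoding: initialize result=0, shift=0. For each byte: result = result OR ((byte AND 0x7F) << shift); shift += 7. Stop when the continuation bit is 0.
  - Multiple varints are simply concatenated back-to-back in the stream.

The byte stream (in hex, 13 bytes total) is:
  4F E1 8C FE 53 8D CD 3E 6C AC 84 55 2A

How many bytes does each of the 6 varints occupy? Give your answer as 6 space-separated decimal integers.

Answer: 1 4 3 1 3 1

Derivation:
  byte[0]=0x4F cont=0 payload=0x4F=79: acc |= 79<<0 -> acc=79 shift=7 [end]
Varint 1: bytes[0:1] = 4F -> value 79 (1 byte(s))
  byte[1]=0xE1 cont=1 payload=0x61=97: acc |= 97<<0 -> acc=97 shift=7
  byte[2]=0x8C cont=1 payload=0x0C=12: acc |= 12<<7 -> acc=1633 shift=14
  byte[3]=0xFE cont=1 payload=0x7E=126: acc |= 126<<14 -> acc=2066017 shift=21
  byte[4]=0x53 cont=0 payload=0x53=83: acc |= 83<<21 -> acc=176129633 shift=28 [end]
Varint 2: bytes[1:5] = E1 8C FE 53 -> value 176129633 (4 byte(s))
  byte[5]=0x8D cont=1 payload=0x0D=13: acc |= 13<<0 -> acc=13 shift=7
  byte[6]=0xCD cont=1 payload=0x4D=77: acc |= 77<<7 -> acc=9869 shift=14
  byte[7]=0x3E cont=0 payload=0x3E=62: acc |= 62<<14 -> acc=1025677 shift=21 [end]
Varint 3: bytes[5:8] = 8D CD 3E -> value 1025677 (3 byte(s))
  byte[8]=0x6C cont=0 payload=0x6C=108: acc |= 108<<0 -> acc=108 shift=7 [end]
Varint 4: bytes[8:9] = 6C -> value 108 (1 byte(s))
  byte[9]=0xAC cont=1 payload=0x2C=44: acc |= 44<<0 -> acc=44 shift=7
  byte[10]=0x84 cont=1 payload=0x04=4: acc |= 4<<7 -> acc=556 shift=14
  byte[11]=0x55 cont=0 payload=0x55=85: acc |= 85<<14 -> acc=1393196 shift=21 [end]
Varint 5: bytes[9:12] = AC 84 55 -> value 1393196 (3 byte(s))
  byte[12]=0x2A cont=0 payload=0x2A=42: acc |= 42<<0 -> acc=42 shift=7 [end]
Varint 6: bytes[12:13] = 2A -> value 42 (1 byte(s))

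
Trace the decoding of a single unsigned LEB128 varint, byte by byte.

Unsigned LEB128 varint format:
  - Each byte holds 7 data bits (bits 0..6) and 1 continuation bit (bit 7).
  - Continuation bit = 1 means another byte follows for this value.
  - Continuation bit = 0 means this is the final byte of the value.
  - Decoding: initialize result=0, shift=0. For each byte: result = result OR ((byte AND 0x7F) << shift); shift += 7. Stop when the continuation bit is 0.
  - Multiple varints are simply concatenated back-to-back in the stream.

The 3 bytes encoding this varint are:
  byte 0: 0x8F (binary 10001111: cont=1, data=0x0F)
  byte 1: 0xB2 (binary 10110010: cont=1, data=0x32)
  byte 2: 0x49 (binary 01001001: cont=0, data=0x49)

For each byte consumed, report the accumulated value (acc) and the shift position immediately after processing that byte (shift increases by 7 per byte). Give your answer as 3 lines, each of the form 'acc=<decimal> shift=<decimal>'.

Answer: acc=15 shift=7
acc=6415 shift=14
acc=1202447 shift=21

Derivation:
byte 0=0x8F: payload=0x0F=15, contrib = 15<<0 = 15; acc -> 15, shift -> 7
byte 1=0xB2: payload=0x32=50, contrib = 50<<7 = 6400; acc -> 6415, shift -> 14
byte 2=0x49: payload=0x49=73, contrib = 73<<14 = 1196032; acc -> 1202447, shift -> 21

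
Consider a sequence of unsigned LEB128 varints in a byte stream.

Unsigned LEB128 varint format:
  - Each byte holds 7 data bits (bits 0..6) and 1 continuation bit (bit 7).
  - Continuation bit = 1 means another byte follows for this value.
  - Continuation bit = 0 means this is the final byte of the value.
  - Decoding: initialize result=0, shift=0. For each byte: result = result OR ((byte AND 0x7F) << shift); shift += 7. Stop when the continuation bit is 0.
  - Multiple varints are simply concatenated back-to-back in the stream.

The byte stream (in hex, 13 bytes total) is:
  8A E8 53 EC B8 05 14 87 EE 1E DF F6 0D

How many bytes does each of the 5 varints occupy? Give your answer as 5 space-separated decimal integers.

Answer: 3 3 1 3 3

Derivation:
  byte[0]=0x8A cont=1 payload=0x0A=10: acc |= 10<<0 -> acc=10 shift=7
  byte[1]=0xE8 cont=1 payload=0x68=104: acc |= 104<<7 -> acc=13322 shift=14
  byte[2]=0x53 cont=0 payload=0x53=83: acc |= 83<<14 -> acc=1373194 shift=21 [end]
Varint 1: bytes[0:3] = 8A E8 53 -> value 1373194 (3 byte(s))
  byte[3]=0xEC cont=1 payload=0x6C=108: acc |= 108<<0 -> acc=108 shift=7
  byte[4]=0xB8 cont=1 payload=0x38=56: acc |= 56<<7 -> acc=7276 shift=14
  byte[5]=0x05 cont=0 payload=0x05=5: acc |= 5<<14 -> acc=89196 shift=21 [end]
Varint 2: bytes[3:6] = EC B8 05 -> value 89196 (3 byte(s))
  byte[6]=0x14 cont=0 payload=0x14=20: acc |= 20<<0 -> acc=20 shift=7 [end]
Varint 3: bytes[6:7] = 14 -> value 20 (1 byte(s))
  byte[7]=0x87 cont=1 payload=0x07=7: acc |= 7<<0 -> acc=7 shift=7
  byte[8]=0xEE cont=1 payload=0x6E=110: acc |= 110<<7 -> acc=14087 shift=14
  byte[9]=0x1E cont=0 payload=0x1E=30: acc |= 30<<14 -> acc=505607 shift=21 [end]
Varint 4: bytes[7:10] = 87 EE 1E -> value 505607 (3 byte(s))
  byte[10]=0xDF cont=1 payload=0x5F=95: acc |= 95<<0 -> acc=95 shift=7
  byte[11]=0xF6 cont=1 payload=0x76=118: acc |= 118<<7 -> acc=15199 shift=14
  byte[12]=0x0D cont=0 payload=0x0D=13: acc |= 13<<14 -> acc=228191 shift=21 [end]
Varint 5: bytes[10:13] = DF F6 0D -> value 228191 (3 byte(s))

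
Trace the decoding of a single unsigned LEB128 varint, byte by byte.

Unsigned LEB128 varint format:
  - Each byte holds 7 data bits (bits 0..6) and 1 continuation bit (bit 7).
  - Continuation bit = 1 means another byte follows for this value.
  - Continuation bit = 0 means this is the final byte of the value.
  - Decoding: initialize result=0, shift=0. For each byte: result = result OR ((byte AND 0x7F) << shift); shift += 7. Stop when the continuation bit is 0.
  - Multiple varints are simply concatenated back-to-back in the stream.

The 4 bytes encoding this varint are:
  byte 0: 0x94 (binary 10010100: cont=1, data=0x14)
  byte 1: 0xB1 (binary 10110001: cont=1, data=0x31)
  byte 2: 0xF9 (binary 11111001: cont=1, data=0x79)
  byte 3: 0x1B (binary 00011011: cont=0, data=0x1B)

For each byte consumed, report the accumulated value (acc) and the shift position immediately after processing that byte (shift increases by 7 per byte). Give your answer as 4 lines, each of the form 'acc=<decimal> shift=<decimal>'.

byte 0=0x94: payload=0x14=20, contrib = 20<<0 = 20; acc -> 20, shift -> 7
byte 1=0xB1: payload=0x31=49, contrib = 49<<7 = 6272; acc -> 6292, shift -> 14
byte 2=0xF9: payload=0x79=121, contrib = 121<<14 = 1982464; acc -> 1988756, shift -> 21
byte 3=0x1B: payload=0x1B=27, contrib = 27<<21 = 56623104; acc -> 58611860, shift -> 28

Answer: acc=20 shift=7
acc=6292 shift=14
acc=1988756 shift=21
acc=58611860 shift=28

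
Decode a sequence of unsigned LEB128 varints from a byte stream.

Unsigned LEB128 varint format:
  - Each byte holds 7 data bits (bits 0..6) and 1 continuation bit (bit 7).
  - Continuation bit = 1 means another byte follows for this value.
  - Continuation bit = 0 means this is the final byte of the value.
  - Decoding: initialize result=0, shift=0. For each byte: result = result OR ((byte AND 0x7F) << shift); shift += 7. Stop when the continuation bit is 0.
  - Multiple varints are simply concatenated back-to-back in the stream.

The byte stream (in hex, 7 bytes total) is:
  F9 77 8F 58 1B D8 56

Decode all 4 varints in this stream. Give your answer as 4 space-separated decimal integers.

Answer: 15353 11279 27 11096

Derivation:
  byte[0]=0xF9 cont=1 payload=0x79=121: acc |= 121<<0 -> acc=121 shift=7
  byte[1]=0x77 cont=0 payload=0x77=119: acc |= 119<<7 -> acc=15353 shift=14 [end]
Varint 1: bytes[0:2] = F9 77 -> value 15353 (2 byte(s))
  byte[2]=0x8F cont=1 payload=0x0F=15: acc |= 15<<0 -> acc=15 shift=7
  byte[3]=0x58 cont=0 payload=0x58=88: acc |= 88<<7 -> acc=11279 shift=14 [end]
Varint 2: bytes[2:4] = 8F 58 -> value 11279 (2 byte(s))
  byte[4]=0x1B cont=0 payload=0x1B=27: acc |= 27<<0 -> acc=27 shift=7 [end]
Varint 3: bytes[4:5] = 1B -> value 27 (1 byte(s))
  byte[5]=0xD8 cont=1 payload=0x58=88: acc |= 88<<0 -> acc=88 shift=7
  byte[6]=0x56 cont=0 payload=0x56=86: acc |= 86<<7 -> acc=11096 shift=14 [end]
Varint 4: bytes[5:7] = D8 56 -> value 11096 (2 byte(s))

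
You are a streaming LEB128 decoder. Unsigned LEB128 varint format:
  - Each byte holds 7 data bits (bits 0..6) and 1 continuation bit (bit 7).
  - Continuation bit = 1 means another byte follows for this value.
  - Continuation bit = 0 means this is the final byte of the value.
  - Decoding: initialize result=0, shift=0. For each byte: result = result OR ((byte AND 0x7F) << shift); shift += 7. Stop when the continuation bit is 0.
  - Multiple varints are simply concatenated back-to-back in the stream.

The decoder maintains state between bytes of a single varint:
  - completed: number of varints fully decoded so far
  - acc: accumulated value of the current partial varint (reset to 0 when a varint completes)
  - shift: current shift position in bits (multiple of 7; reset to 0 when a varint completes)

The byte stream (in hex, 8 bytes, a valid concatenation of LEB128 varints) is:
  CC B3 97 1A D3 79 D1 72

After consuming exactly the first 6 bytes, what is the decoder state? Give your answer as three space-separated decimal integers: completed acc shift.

byte[0]=0xCC cont=1 payload=0x4C: acc |= 76<<0 -> completed=0 acc=76 shift=7
byte[1]=0xB3 cont=1 payload=0x33: acc |= 51<<7 -> completed=0 acc=6604 shift=14
byte[2]=0x97 cont=1 payload=0x17: acc |= 23<<14 -> completed=0 acc=383436 shift=21
byte[3]=0x1A cont=0 payload=0x1A: varint #1 complete (value=54909388); reset -> completed=1 acc=0 shift=0
byte[4]=0xD3 cont=1 payload=0x53: acc |= 83<<0 -> completed=1 acc=83 shift=7
byte[5]=0x79 cont=0 payload=0x79: varint #2 complete (value=15571); reset -> completed=2 acc=0 shift=0

Answer: 2 0 0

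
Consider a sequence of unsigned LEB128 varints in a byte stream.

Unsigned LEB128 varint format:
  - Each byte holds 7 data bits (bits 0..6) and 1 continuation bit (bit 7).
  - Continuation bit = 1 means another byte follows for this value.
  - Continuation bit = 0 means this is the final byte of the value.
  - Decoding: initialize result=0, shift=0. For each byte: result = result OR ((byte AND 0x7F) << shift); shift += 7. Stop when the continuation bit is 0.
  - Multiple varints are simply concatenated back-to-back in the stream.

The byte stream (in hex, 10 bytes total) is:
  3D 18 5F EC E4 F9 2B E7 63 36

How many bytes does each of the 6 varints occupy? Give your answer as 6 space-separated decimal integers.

Answer: 1 1 1 4 2 1

Derivation:
  byte[0]=0x3D cont=0 payload=0x3D=61: acc |= 61<<0 -> acc=61 shift=7 [end]
Varint 1: bytes[0:1] = 3D -> value 61 (1 byte(s))
  byte[1]=0x18 cont=0 payload=0x18=24: acc |= 24<<0 -> acc=24 shift=7 [end]
Varint 2: bytes[1:2] = 18 -> value 24 (1 byte(s))
  byte[2]=0x5F cont=0 payload=0x5F=95: acc |= 95<<0 -> acc=95 shift=7 [end]
Varint 3: bytes[2:3] = 5F -> value 95 (1 byte(s))
  byte[3]=0xEC cont=1 payload=0x6C=108: acc |= 108<<0 -> acc=108 shift=7
  byte[4]=0xE4 cont=1 payload=0x64=100: acc |= 100<<7 -> acc=12908 shift=14
  byte[5]=0xF9 cont=1 payload=0x79=121: acc |= 121<<14 -> acc=1995372 shift=21
  byte[6]=0x2B cont=0 payload=0x2B=43: acc |= 43<<21 -> acc=92172908 shift=28 [end]
Varint 4: bytes[3:7] = EC E4 F9 2B -> value 92172908 (4 byte(s))
  byte[7]=0xE7 cont=1 payload=0x67=103: acc |= 103<<0 -> acc=103 shift=7
  byte[8]=0x63 cont=0 payload=0x63=99: acc |= 99<<7 -> acc=12775 shift=14 [end]
Varint 5: bytes[7:9] = E7 63 -> value 12775 (2 byte(s))
  byte[9]=0x36 cont=0 payload=0x36=54: acc |= 54<<0 -> acc=54 shift=7 [end]
Varint 6: bytes[9:10] = 36 -> value 54 (1 byte(s))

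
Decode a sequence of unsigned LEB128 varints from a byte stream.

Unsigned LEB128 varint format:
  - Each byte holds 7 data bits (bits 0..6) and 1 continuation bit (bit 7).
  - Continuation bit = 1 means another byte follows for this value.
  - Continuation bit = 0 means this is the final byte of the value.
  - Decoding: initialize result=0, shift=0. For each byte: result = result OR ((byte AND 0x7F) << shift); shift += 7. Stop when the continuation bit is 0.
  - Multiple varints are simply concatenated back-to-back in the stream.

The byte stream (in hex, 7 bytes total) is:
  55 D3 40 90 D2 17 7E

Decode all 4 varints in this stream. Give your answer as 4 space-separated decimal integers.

Answer: 85 8275 387344 126

Derivation:
  byte[0]=0x55 cont=0 payload=0x55=85: acc |= 85<<0 -> acc=85 shift=7 [end]
Varint 1: bytes[0:1] = 55 -> value 85 (1 byte(s))
  byte[1]=0xD3 cont=1 payload=0x53=83: acc |= 83<<0 -> acc=83 shift=7
  byte[2]=0x40 cont=0 payload=0x40=64: acc |= 64<<7 -> acc=8275 shift=14 [end]
Varint 2: bytes[1:3] = D3 40 -> value 8275 (2 byte(s))
  byte[3]=0x90 cont=1 payload=0x10=16: acc |= 16<<0 -> acc=16 shift=7
  byte[4]=0xD2 cont=1 payload=0x52=82: acc |= 82<<7 -> acc=10512 shift=14
  byte[5]=0x17 cont=0 payload=0x17=23: acc |= 23<<14 -> acc=387344 shift=21 [end]
Varint 3: bytes[3:6] = 90 D2 17 -> value 387344 (3 byte(s))
  byte[6]=0x7E cont=0 payload=0x7E=126: acc |= 126<<0 -> acc=126 shift=7 [end]
Varint 4: bytes[6:7] = 7E -> value 126 (1 byte(s))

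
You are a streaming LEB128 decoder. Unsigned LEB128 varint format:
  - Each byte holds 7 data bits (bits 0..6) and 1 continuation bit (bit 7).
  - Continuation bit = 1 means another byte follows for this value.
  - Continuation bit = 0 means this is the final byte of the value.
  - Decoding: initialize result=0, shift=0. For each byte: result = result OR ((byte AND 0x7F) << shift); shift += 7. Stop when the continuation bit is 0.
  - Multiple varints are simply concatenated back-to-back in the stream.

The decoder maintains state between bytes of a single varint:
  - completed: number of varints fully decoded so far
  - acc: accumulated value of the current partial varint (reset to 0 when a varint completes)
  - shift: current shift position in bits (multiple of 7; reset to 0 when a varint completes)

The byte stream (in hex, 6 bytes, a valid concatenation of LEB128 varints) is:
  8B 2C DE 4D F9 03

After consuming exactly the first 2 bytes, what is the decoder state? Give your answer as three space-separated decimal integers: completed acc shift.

Answer: 1 0 0

Derivation:
byte[0]=0x8B cont=1 payload=0x0B: acc |= 11<<0 -> completed=0 acc=11 shift=7
byte[1]=0x2C cont=0 payload=0x2C: varint #1 complete (value=5643); reset -> completed=1 acc=0 shift=0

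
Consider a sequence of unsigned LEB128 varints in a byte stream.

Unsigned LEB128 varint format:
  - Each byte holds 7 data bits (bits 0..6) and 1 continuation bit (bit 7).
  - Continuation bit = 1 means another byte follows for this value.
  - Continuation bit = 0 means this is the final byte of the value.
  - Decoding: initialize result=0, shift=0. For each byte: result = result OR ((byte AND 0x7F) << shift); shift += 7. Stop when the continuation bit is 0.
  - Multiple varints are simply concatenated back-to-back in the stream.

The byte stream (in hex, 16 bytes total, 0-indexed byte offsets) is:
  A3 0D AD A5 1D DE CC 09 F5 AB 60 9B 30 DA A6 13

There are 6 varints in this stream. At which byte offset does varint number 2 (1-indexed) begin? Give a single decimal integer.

  byte[0]=0xA3 cont=1 payload=0x23=35: acc |= 35<<0 -> acc=35 shift=7
  byte[1]=0x0D cont=0 payload=0x0D=13: acc |= 13<<7 -> acc=1699 shift=14 [end]
Varint 1: bytes[0:2] = A3 0D -> value 1699 (2 byte(s))
  byte[2]=0xAD cont=1 payload=0x2D=45: acc |= 45<<0 -> acc=45 shift=7
  byte[3]=0xA5 cont=1 payload=0x25=37: acc |= 37<<7 -> acc=4781 shift=14
  byte[4]=0x1D cont=0 payload=0x1D=29: acc |= 29<<14 -> acc=479917 shift=21 [end]
Varint 2: bytes[2:5] = AD A5 1D -> value 479917 (3 byte(s))
  byte[5]=0xDE cont=1 payload=0x5E=94: acc |= 94<<0 -> acc=94 shift=7
  byte[6]=0xCC cont=1 payload=0x4C=76: acc |= 76<<7 -> acc=9822 shift=14
  byte[7]=0x09 cont=0 payload=0x09=9: acc |= 9<<14 -> acc=157278 shift=21 [end]
Varint 3: bytes[5:8] = DE CC 09 -> value 157278 (3 byte(s))
  byte[8]=0xF5 cont=1 payload=0x75=117: acc |= 117<<0 -> acc=117 shift=7
  byte[9]=0xAB cont=1 payload=0x2B=43: acc |= 43<<7 -> acc=5621 shift=14
  byte[10]=0x60 cont=0 payload=0x60=96: acc |= 96<<14 -> acc=1578485 shift=21 [end]
Varint 4: bytes[8:11] = F5 AB 60 -> value 1578485 (3 byte(s))
  byte[11]=0x9B cont=1 payload=0x1B=27: acc |= 27<<0 -> acc=27 shift=7
  byte[12]=0x30 cont=0 payload=0x30=48: acc |= 48<<7 -> acc=6171 shift=14 [end]
Varint 5: bytes[11:13] = 9B 30 -> value 6171 (2 byte(s))
  byte[13]=0xDA cont=1 payload=0x5A=90: acc |= 90<<0 -> acc=90 shift=7
  byte[14]=0xA6 cont=1 payload=0x26=38: acc |= 38<<7 -> acc=4954 shift=14
  byte[15]=0x13 cont=0 payload=0x13=19: acc |= 19<<14 -> acc=316250 shift=21 [end]
Varint 6: bytes[13:16] = DA A6 13 -> value 316250 (3 byte(s))

Answer: 2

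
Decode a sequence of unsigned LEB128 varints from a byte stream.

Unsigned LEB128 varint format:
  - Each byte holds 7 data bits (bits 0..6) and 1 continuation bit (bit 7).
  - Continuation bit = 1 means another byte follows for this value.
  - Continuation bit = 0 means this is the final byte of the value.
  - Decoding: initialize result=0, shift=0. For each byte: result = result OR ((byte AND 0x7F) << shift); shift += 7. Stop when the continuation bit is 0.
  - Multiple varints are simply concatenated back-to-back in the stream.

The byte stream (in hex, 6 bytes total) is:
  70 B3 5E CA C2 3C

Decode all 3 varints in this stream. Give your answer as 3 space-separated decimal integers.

Answer: 112 12083 991562

Derivation:
  byte[0]=0x70 cont=0 payload=0x70=112: acc |= 112<<0 -> acc=112 shift=7 [end]
Varint 1: bytes[0:1] = 70 -> value 112 (1 byte(s))
  byte[1]=0xB3 cont=1 payload=0x33=51: acc |= 51<<0 -> acc=51 shift=7
  byte[2]=0x5E cont=0 payload=0x5E=94: acc |= 94<<7 -> acc=12083 shift=14 [end]
Varint 2: bytes[1:3] = B3 5E -> value 12083 (2 byte(s))
  byte[3]=0xCA cont=1 payload=0x4A=74: acc |= 74<<0 -> acc=74 shift=7
  byte[4]=0xC2 cont=1 payload=0x42=66: acc |= 66<<7 -> acc=8522 shift=14
  byte[5]=0x3C cont=0 payload=0x3C=60: acc |= 60<<14 -> acc=991562 shift=21 [end]
Varint 3: bytes[3:6] = CA C2 3C -> value 991562 (3 byte(s))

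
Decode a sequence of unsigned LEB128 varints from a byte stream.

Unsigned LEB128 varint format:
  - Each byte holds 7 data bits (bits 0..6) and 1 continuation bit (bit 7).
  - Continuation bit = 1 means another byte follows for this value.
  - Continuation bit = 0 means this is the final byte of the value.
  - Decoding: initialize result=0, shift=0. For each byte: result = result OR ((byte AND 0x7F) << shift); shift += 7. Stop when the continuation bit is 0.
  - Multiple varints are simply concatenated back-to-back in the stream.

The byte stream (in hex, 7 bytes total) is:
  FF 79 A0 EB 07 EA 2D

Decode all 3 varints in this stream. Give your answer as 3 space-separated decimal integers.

Answer: 15615 128416 5866

Derivation:
  byte[0]=0xFF cont=1 payload=0x7F=127: acc |= 127<<0 -> acc=127 shift=7
  byte[1]=0x79 cont=0 payload=0x79=121: acc |= 121<<7 -> acc=15615 shift=14 [end]
Varint 1: bytes[0:2] = FF 79 -> value 15615 (2 byte(s))
  byte[2]=0xA0 cont=1 payload=0x20=32: acc |= 32<<0 -> acc=32 shift=7
  byte[3]=0xEB cont=1 payload=0x6B=107: acc |= 107<<7 -> acc=13728 shift=14
  byte[4]=0x07 cont=0 payload=0x07=7: acc |= 7<<14 -> acc=128416 shift=21 [end]
Varint 2: bytes[2:5] = A0 EB 07 -> value 128416 (3 byte(s))
  byte[5]=0xEA cont=1 payload=0x6A=106: acc |= 106<<0 -> acc=106 shift=7
  byte[6]=0x2D cont=0 payload=0x2D=45: acc |= 45<<7 -> acc=5866 shift=14 [end]
Varint 3: bytes[5:7] = EA 2D -> value 5866 (2 byte(s))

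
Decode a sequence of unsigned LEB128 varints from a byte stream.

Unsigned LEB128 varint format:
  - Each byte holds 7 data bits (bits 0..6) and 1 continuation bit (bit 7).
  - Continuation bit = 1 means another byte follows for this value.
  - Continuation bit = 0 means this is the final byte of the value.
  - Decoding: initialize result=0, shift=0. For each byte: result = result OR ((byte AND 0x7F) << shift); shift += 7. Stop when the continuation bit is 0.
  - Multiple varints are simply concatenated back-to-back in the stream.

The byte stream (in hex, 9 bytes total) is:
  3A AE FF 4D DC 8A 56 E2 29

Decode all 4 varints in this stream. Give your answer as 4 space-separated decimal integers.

  byte[0]=0x3A cont=0 payload=0x3A=58: acc |= 58<<0 -> acc=58 shift=7 [end]
Varint 1: bytes[0:1] = 3A -> value 58 (1 byte(s))
  byte[1]=0xAE cont=1 payload=0x2E=46: acc |= 46<<0 -> acc=46 shift=7
  byte[2]=0xFF cont=1 payload=0x7F=127: acc |= 127<<7 -> acc=16302 shift=14
  byte[3]=0x4D cont=0 payload=0x4D=77: acc |= 77<<14 -> acc=1277870 shift=21 [end]
Varint 2: bytes[1:4] = AE FF 4D -> value 1277870 (3 byte(s))
  byte[4]=0xDC cont=1 payload=0x5C=92: acc |= 92<<0 -> acc=92 shift=7
  byte[5]=0x8A cont=1 payload=0x0A=10: acc |= 10<<7 -> acc=1372 shift=14
  byte[6]=0x56 cont=0 payload=0x56=86: acc |= 86<<14 -> acc=1410396 shift=21 [end]
Varint 3: bytes[4:7] = DC 8A 56 -> value 1410396 (3 byte(s))
  byte[7]=0xE2 cont=1 payload=0x62=98: acc |= 98<<0 -> acc=98 shift=7
  byte[8]=0x29 cont=0 payload=0x29=41: acc |= 41<<7 -> acc=5346 shift=14 [end]
Varint 4: bytes[7:9] = E2 29 -> value 5346 (2 byte(s))

Answer: 58 1277870 1410396 5346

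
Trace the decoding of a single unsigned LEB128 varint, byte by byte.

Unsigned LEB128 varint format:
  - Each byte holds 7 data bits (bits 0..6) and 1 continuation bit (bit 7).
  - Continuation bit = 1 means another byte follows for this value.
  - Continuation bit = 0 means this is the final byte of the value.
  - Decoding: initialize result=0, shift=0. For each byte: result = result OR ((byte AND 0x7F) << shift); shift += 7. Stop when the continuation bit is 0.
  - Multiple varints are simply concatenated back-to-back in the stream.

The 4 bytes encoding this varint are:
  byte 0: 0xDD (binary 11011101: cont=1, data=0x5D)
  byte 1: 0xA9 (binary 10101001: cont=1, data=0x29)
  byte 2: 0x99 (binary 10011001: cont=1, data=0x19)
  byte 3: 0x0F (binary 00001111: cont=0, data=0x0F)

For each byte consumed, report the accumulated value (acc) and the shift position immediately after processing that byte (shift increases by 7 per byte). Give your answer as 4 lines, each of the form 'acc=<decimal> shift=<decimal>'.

Answer: acc=93 shift=7
acc=5341 shift=14
acc=414941 shift=21
acc=31872221 shift=28

Derivation:
byte 0=0xDD: payload=0x5D=93, contrib = 93<<0 = 93; acc -> 93, shift -> 7
byte 1=0xA9: payload=0x29=41, contrib = 41<<7 = 5248; acc -> 5341, shift -> 14
byte 2=0x99: payload=0x19=25, contrib = 25<<14 = 409600; acc -> 414941, shift -> 21
byte 3=0x0F: payload=0x0F=15, contrib = 15<<21 = 31457280; acc -> 31872221, shift -> 28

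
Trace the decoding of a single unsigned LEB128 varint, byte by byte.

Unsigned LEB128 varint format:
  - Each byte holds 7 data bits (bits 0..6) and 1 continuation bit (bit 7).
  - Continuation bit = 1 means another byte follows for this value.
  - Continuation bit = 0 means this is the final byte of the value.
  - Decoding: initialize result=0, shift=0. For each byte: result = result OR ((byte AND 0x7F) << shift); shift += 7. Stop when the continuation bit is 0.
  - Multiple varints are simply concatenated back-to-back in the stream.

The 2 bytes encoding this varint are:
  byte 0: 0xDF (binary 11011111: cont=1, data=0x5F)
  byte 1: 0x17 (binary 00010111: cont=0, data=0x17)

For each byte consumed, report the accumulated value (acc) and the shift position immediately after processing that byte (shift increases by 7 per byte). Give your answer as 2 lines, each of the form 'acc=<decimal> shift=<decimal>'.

byte 0=0xDF: payload=0x5F=95, contrib = 95<<0 = 95; acc -> 95, shift -> 7
byte 1=0x17: payload=0x17=23, contrib = 23<<7 = 2944; acc -> 3039, shift -> 14

Answer: acc=95 shift=7
acc=3039 shift=14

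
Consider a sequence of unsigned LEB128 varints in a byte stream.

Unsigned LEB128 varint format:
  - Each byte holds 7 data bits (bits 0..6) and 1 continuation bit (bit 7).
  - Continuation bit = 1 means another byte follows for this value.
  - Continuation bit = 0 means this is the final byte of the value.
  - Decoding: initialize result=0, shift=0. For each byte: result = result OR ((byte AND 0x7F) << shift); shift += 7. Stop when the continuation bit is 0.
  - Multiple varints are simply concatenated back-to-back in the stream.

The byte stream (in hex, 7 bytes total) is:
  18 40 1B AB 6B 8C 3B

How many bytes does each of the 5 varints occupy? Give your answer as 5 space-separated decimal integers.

  byte[0]=0x18 cont=0 payload=0x18=24: acc |= 24<<0 -> acc=24 shift=7 [end]
Varint 1: bytes[0:1] = 18 -> value 24 (1 byte(s))
  byte[1]=0x40 cont=0 payload=0x40=64: acc |= 64<<0 -> acc=64 shift=7 [end]
Varint 2: bytes[1:2] = 40 -> value 64 (1 byte(s))
  byte[2]=0x1B cont=0 payload=0x1B=27: acc |= 27<<0 -> acc=27 shift=7 [end]
Varint 3: bytes[2:3] = 1B -> value 27 (1 byte(s))
  byte[3]=0xAB cont=1 payload=0x2B=43: acc |= 43<<0 -> acc=43 shift=7
  byte[4]=0x6B cont=0 payload=0x6B=107: acc |= 107<<7 -> acc=13739 shift=14 [end]
Varint 4: bytes[3:5] = AB 6B -> value 13739 (2 byte(s))
  byte[5]=0x8C cont=1 payload=0x0C=12: acc |= 12<<0 -> acc=12 shift=7
  byte[6]=0x3B cont=0 payload=0x3B=59: acc |= 59<<7 -> acc=7564 shift=14 [end]
Varint 5: bytes[5:7] = 8C 3B -> value 7564 (2 byte(s))

Answer: 1 1 1 2 2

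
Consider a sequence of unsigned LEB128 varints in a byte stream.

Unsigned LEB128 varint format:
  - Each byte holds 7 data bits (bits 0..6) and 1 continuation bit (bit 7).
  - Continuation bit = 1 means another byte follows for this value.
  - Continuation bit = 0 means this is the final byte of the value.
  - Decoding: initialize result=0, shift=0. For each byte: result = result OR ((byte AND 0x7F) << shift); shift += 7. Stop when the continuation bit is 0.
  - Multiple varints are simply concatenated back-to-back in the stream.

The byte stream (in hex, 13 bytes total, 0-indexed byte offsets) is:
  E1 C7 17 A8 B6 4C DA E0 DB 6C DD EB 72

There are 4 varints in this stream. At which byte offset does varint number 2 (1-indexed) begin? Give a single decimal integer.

Answer: 3

Derivation:
  byte[0]=0xE1 cont=1 payload=0x61=97: acc |= 97<<0 -> acc=97 shift=7
  byte[1]=0xC7 cont=1 payload=0x47=71: acc |= 71<<7 -> acc=9185 shift=14
  byte[2]=0x17 cont=0 payload=0x17=23: acc |= 23<<14 -> acc=386017 shift=21 [end]
Varint 1: bytes[0:3] = E1 C7 17 -> value 386017 (3 byte(s))
  byte[3]=0xA8 cont=1 payload=0x28=40: acc |= 40<<0 -> acc=40 shift=7
  byte[4]=0xB6 cont=1 payload=0x36=54: acc |= 54<<7 -> acc=6952 shift=14
  byte[5]=0x4C cont=0 payload=0x4C=76: acc |= 76<<14 -> acc=1252136 shift=21 [end]
Varint 2: bytes[3:6] = A8 B6 4C -> value 1252136 (3 byte(s))
  byte[6]=0xDA cont=1 payload=0x5A=90: acc |= 90<<0 -> acc=90 shift=7
  byte[7]=0xE0 cont=1 payload=0x60=96: acc |= 96<<7 -> acc=12378 shift=14
  byte[8]=0xDB cont=1 payload=0x5B=91: acc |= 91<<14 -> acc=1503322 shift=21
  byte[9]=0x6C cont=0 payload=0x6C=108: acc |= 108<<21 -> acc=227995738 shift=28 [end]
Varint 3: bytes[6:10] = DA E0 DB 6C -> value 227995738 (4 byte(s))
  byte[10]=0xDD cont=1 payload=0x5D=93: acc |= 93<<0 -> acc=93 shift=7
  byte[11]=0xEB cont=1 payload=0x6B=107: acc |= 107<<7 -> acc=13789 shift=14
  byte[12]=0x72 cont=0 payload=0x72=114: acc |= 114<<14 -> acc=1881565 shift=21 [end]
Varint 4: bytes[10:13] = DD EB 72 -> value 1881565 (3 byte(s))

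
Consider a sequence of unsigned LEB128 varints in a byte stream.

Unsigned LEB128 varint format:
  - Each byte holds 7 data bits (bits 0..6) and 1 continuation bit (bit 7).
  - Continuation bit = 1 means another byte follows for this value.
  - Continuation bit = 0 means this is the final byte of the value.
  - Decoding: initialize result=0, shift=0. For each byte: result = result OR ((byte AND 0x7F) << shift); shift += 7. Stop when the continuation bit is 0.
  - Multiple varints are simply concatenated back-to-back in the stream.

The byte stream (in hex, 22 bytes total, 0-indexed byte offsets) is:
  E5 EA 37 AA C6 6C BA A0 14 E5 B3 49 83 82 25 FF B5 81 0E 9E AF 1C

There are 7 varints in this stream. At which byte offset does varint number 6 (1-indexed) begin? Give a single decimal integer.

Answer: 15

Derivation:
  byte[0]=0xE5 cont=1 payload=0x65=101: acc |= 101<<0 -> acc=101 shift=7
  byte[1]=0xEA cont=1 payload=0x6A=106: acc |= 106<<7 -> acc=13669 shift=14
  byte[2]=0x37 cont=0 payload=0x37=55: acc |= 55<<14 -> acc=914789 shift=21 [end]
Varint 1: bytes[0:3] = E5 EA 37 -> value 914789 (3 byte(s))
  byte[3]=0xAA cont=1 payload=0x2A=42: acc |= 42<<0 -> acc=42 shift=7
  byte[4]=0xC6 cont=1 payload=0x46=70: acc |= 70<<7 -> acc=9002 shift=14
  byte[5]=0x6C cont=0 payload=0x6C=108: acc |= 108<<14 -> acc=1778474 shift=21 [end]
Varint 2: bytes[3:6] = AA C6 6C -> value 1778474 (3 byte(s))
  byte[6]=0xBA cont=1 payload=0x3A=58: acc |= 58<<0 -> acc=58 shift=7
  byte[7]=0xA0 cont=1 payload=0x20=32: acc |= 32<<7 -> acc=4154 shift=14
  byte[8]=0x14 cont=0 payload=0x14=20: acc |= 20<<14 -> acc=331834 shift=21 [end]
Varint 3: bytes[6:9] = BA A0 14 -> value 331834 (3 byte(s))
  byte[9]=0xE5 cont=1 payload=0x65=101: acc |= 101<<0 -> acc=101 shift=7
  byte[10]=0xB3 cont=1 payload=0x33=51: acc |= 51<<7 -> acc=6629 shift=14
  byte[11]=0x49 cont=0 payload=0x49=73: acc |= 73<<14 -> acc=1202661 shift=21 [end]
Varint 4: bytes[9:12] = E5 B3 49 -> value 1202661 (3 byte(s))
  byte[12]=0x83 cont=1 payload=0x03=3: acc |= 3<<0 -> acc=3 shift=7
  byte[13]=0x82 cont=1 payload=0x02=2: acc |= 2<<7 -> acc=259 shift=14
  byte[14]=0x25 cont=0 payload=0x25=37: acc |= 37<<14 -> acc=606467 shift=21 [end]
Varint 5: bytes[12:15] = 83 82 25 -> value 606467 (3 byte(s))
  byte[15]=0xFF cont=1 payload=0x7F=127: acc |= 127<<0 -> acc=127 shift=7
  byte[16]=0xB5 cont=1 payload=0x35=53: acc |= 53<<7 -> acc=6911 shift=14
  byte[17]=0x81 cont=1 payload=0x01=1: acc |= 1<<14 -> acc=23295 shift=21
  byte[18]=0x0E cont=0 payload=0x0E=14: acc |= 14<<21 -> acc=29383423 shift=28 [end]
Varint 6: bytes[15:19] = FF B5 81 0E -> value 29383423 (4 byte(s))
  byte[19]=0x9E cont=1 payload=0x1E=30: acc |= 30<<0 -> acc=30 shift=7
  byte[20]=0xAF cont=1 payload=0x2F=47: acc |= 47<<7 -> acc=6046 shift=14
  byte[21]=0x1C cont=0 payload=0x1C=28: acc |= 28<<14 -> acc=464798 shift=21 [end]
Varint 7: bytes[19:22] = 9E AF 1C -> value 464798 (3 byte(s))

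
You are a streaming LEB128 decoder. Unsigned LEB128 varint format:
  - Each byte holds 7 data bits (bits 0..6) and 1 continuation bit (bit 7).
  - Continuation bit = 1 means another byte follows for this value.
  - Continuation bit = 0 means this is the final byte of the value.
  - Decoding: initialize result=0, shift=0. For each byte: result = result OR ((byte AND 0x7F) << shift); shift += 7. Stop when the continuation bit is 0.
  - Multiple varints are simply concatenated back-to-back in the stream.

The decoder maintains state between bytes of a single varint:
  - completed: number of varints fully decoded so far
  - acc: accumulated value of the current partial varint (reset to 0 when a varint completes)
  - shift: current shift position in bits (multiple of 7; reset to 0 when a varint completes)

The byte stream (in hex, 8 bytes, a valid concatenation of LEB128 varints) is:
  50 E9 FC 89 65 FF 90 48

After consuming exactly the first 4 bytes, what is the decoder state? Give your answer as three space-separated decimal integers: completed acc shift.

byte[0]=0x50 cont=0 payload=0x50: varint #1 complete (value=80); reset -> completed=1 acc=0 shift=0
byte[1]=0xE9 cont=1 payload=0x69: acc |= 105<<0 -> completed=1 acc=105 shift=7
byte[2]=0xFC cont=1 payload=0x7C: acc |= 124<<7 -> completed=1 acc=15977 shift=14
byte[3]=0x89 cont=1 payload=0x09: acc |= 9<<14 -> completed=1 acc=163433 shift=21

Answer: 1 163433 21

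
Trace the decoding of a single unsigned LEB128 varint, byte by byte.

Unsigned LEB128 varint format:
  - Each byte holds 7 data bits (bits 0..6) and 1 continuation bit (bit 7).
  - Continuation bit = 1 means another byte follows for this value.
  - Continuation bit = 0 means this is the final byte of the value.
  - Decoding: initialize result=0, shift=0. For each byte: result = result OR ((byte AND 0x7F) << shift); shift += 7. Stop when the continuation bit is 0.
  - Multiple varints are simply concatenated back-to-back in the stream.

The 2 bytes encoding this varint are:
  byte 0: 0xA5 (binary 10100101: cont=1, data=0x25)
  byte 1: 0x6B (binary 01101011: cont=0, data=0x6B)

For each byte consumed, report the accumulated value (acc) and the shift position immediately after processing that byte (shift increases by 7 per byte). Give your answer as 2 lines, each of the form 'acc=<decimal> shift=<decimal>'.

Answer: acc=37 shift=7
acc=13733 shift=14

Derivation:
byte 0=0xA5: payload=0x25=37, contrib = 37<<0 = 37; acc -> 37, shift -> 7
byte 1=0x6B: payload=0x6B=107, contrib = 107<<7 = 13696; acc -> 13733, shift -> 14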